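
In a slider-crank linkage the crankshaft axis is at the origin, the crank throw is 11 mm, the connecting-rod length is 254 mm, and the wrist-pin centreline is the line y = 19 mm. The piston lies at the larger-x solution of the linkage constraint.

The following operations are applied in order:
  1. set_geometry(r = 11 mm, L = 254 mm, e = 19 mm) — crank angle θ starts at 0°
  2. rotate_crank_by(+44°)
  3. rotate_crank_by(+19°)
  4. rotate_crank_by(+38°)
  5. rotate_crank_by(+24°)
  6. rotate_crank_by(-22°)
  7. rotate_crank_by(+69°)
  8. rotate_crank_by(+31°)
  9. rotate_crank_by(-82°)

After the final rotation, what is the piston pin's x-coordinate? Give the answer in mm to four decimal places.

248.1542

set_geometry: r = 11 mm, L = 254 mm, e = 19 mm; θ ← 0°
rotate_crank_by(+44°): θ ← 0° +44° = 44°
rotate_crank_by(+19°): θ ← 44° +19° = 63°
rotate_crank_by(+38°): θ ← 63° +38° = 101°
rotate_crank_by(+24°): θ ← 101° +24° = 125°
rotate_crank_by(-22°): θ ← 125° -22° = 103°
rotate_crank_by(+69°): θ ← 103° +69° = 172°
rotate_crank_by(+31°): θ ← 172° +31° = 203°
rotate_crank_by(-82°): θ ← 203° -82° = 121°
crank pin P = (r cos θ, r sin θ) = (-5.665419, 9.428840)
h = r sin θ − e = 9.428840 − 19 = -9.571160
x = r cos θ + √(L² − h²) = -5.665419 + √(64516.0 − 91.6071) = -5.665419 + 253.819607 = 248.154188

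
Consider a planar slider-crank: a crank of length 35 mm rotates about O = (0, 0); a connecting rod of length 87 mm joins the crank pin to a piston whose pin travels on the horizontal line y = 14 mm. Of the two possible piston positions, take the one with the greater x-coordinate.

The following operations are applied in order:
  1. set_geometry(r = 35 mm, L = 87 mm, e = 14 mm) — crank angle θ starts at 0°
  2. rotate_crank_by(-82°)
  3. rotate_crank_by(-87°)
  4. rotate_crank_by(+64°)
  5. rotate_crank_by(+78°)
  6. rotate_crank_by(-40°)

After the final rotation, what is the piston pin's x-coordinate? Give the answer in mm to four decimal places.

87.3840

set_geometry: r = 35 mm, L = 87 mm, e = 14 mm; θ ← 0°
rotate_crank_by(-82°): θ ← 0° -82° = -82°
rotate_crank_by(-87°): θ ← -82° -87° = -169°
rotate_crank_by(+64°): θ ← -169° +64° = -105°
rotate_crank_by(+78°): θ ← -105° +78° = -27°
rotate_crank_by(-40°): θ ← -27° -40° = -67°
crank pin P = (r cos θ, r sin θ) = (13.675589, -32.217670)
h = r sin θ − e = -32.217670 − 14 = -46.217670
x = r cos θ + √(L² − h²) = 13.675589 + √(7569.0 − 2136.0730) = 13.675589 + 73.708392 = 87.383981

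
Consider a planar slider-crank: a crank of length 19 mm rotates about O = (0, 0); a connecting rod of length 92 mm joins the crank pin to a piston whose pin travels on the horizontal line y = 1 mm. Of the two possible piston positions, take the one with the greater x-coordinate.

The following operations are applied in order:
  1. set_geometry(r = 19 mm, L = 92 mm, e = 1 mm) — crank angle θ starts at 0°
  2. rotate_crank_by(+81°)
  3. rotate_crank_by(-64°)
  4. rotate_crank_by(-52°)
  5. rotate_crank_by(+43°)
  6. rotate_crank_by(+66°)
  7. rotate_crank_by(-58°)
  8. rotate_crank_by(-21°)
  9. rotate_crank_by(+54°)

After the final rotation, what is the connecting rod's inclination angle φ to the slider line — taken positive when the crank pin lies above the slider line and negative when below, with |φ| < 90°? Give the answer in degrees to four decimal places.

8.3370

set_geometry: r = 19 mm, L = 92 mm, e = 1 mm; θ ← 0°
rotate_crank_by(+81°): θ ← 0° +81° = 81°
rotate_crank_by(-64°): θ ← 81° -64° = 17°
rotate_crank_by(-52°): θ ← 17° -52° = -35°
rotate_crank_by(+43°): θ ← -35° +43° = 8°
rotate_crank_by(+66°): θ ← 8° +66° = 74°
rotate_crank_by(-58°): θ ← 74° -58° = 16°
rotate_crank_by(-21°): θ ← 16° -21° = -5°
rotate_crank_by(+54°): θ ← -5° +54° = 49°
crank pin P = (r cos θ, r sin θ) = (12.465122, 14.339482)
h = r sin θ − e = 14.339482 − 1 = 13.339482
sin φ = h / L = 13.339482 / 92 = 0.14499437
φ = arcsin(0.14499437) = 8.336953°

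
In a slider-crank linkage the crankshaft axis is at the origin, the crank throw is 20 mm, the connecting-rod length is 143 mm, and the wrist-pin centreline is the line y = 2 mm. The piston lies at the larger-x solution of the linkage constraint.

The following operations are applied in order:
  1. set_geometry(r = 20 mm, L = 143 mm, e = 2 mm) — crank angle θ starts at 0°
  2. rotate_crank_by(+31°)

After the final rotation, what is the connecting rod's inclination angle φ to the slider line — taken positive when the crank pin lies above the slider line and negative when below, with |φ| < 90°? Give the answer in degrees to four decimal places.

set_geometry: r = 20 mm, L = 143 mm, e = 2 mm; θ ← 0°
rotate_crank_by(+31°): θ ← 0° +31° = 31°
crank pin P = (r cos θ, r sin θ) = (17.143346, 10.300761)
h = r sin θ − e = 10.300761 − 2 = 8.300761
sin φ = h / L = 8.300761 / 143 = 0.05804728
φ = arcsin(0.05804728) = 3.327735°

3.3277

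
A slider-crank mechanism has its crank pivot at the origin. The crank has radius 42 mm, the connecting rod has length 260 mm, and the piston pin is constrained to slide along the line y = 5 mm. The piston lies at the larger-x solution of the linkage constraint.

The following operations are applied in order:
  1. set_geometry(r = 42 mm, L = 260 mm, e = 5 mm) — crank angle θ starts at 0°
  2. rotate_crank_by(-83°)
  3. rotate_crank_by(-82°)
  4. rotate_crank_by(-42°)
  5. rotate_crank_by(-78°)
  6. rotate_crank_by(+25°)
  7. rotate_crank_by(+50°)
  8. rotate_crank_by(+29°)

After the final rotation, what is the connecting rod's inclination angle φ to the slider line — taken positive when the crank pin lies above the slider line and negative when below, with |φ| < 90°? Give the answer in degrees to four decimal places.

set_geometry: r = 42 mm, L = 260 mm, e = 5 mm; θ ← 0°
rotate_crank_by(-83°): θ ← 0° -83° = -83°
rotate_crank_by(-82°): θ ← -83° -82° = -165°
rotate_crank_by(-42°): θ ← -165° -42° = -207°
rotate_crank_by(-78°): θ ← -207° -78° = -285°
rotate_crank_by(+25°): θ ← -285° +25° = -260°
rotate_crank_by(+50°): θ ← -260° +50° = -210°
rotate_crank_by(+29°): θ ← -210° +29° = -181°
crank pin P = (r cos θ, r sin θ) = (-41.993603, 0.733001)
h = r sin θ − e = 0.733001 − 5 = -4.266999
sin φ = h / L = -4.266999 / 260 = -0.01641153
φ = arcsin(-0.01641153) = -0.940354°

-0.9404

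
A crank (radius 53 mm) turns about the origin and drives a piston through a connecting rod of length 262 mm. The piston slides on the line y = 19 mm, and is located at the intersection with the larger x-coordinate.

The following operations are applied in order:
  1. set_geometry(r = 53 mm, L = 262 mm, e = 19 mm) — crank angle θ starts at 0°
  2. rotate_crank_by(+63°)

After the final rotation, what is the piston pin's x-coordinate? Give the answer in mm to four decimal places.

284.5369

set_geometry: r = 53 mm, L = 262 mm, e = 19 mm; θ ← 0°
rotate_crank_by(+63°): θ ← 0° +63° = 63°
crank pin P = (r cos θ, r sin θ) = (24.061496, 47.223346)
h = r sin θ − e = 47.223346 − 19 = 28.223346
x = r cos θ + √(L² − h²) = 24.061496 + √(68644.0 − 796.5572) = 24.061496 + 260.475417 = 284.536913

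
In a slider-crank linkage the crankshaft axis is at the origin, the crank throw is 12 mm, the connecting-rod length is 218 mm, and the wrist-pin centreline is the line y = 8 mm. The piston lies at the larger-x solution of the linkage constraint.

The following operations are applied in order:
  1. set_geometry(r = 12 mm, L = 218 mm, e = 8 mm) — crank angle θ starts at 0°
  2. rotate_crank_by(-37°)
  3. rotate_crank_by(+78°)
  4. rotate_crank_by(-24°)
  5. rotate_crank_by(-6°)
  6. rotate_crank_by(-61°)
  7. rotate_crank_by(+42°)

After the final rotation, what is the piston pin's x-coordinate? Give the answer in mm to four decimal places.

229.6686

set_geometry: r = 12 mm, L = 218 mm, e = 8 mm; θ ← 0°
rotate_crank_by(-37°): θ ← 0° -37° = -37°
rotate_crank_by(+78°): θ ← -37° +78° = 41°
rotate_crank_by(-24°): θ ← 41° -24° = 17°
rotate_crank_by(-6°): θ ← 17° -6° = 11°
rotate_crank_by(-61°): θ ← 11° -61° = -50°
rotate_crank_by(+42°): θ ← -50° +42° = -8°
crank pin P = (r cos θ, r sin θ) = (11.883217, -1.670077)
h = r sin θ − e = -1.670077 − 8 = -9.670077
x = r cos θ + √(L² − h²) = 11.883217 + √(47524.0 − 93.5104) = 11.883217 + 217.785421 = 229.668638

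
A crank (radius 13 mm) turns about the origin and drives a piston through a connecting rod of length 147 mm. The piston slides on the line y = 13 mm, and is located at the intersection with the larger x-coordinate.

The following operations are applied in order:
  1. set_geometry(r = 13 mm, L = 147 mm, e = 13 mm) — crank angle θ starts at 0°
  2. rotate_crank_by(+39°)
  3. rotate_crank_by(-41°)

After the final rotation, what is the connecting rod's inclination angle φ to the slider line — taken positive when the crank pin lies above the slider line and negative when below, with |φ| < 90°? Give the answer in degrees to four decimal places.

set_geometry: r = 13 mm, L = 147 mm, e = 13 mm; θ ← 0°
rotate_crank_by(+39°): θ ← 0° +39° = 39°
rotate_crank_by(-41°): θ ← 39° -41° = -2°
crank pin P = (r cos θ, r sin θ) = (12.992081, -0.453693)
h = r sin θ − e = -0.453693 − 13 = -13.453693
sin φ = h / L = -13.453693 / 147 = -0.09152172
φ = arcsin(-0.09152172) = -5.251157°

-5.2512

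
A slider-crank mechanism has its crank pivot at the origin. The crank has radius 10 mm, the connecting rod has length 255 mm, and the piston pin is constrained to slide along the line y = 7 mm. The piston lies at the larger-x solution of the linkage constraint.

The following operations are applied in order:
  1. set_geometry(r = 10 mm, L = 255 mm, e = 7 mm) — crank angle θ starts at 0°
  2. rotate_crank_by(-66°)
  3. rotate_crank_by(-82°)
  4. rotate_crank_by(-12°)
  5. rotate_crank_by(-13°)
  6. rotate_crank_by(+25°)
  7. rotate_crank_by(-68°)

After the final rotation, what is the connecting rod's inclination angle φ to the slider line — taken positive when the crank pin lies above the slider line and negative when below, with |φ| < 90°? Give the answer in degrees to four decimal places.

set_geometry: r = 10 mm, L = 255 mm, e = 7 mm; θ ← 0°
rotate_crank_by(-66°): θ ← 0° -66° = -66°
rotate_crank_by(-82°): θ ← -66° -82° = -148°
rotate_crank_by(-12°): θ ← -148° -12° = -160°
rotate_crank_by(-13°): θ ← -160° -13° = -173°
rotate_crank_by(+25°): θ ← -173° +25° = -148°
rotate_crank_by(-68°): θ ← -148° -68° = -216°
crank pin P = (r cos θ, r sin θ) = (-8.090170, 5.877853)
h = r sin θ − e = 5.877853 − 7 = -1.122147
sin φ = h / L = -1.122147 / 255 = -0.00440058
φ = arcsin(-0.00440058) = -0.252135°

-0.2521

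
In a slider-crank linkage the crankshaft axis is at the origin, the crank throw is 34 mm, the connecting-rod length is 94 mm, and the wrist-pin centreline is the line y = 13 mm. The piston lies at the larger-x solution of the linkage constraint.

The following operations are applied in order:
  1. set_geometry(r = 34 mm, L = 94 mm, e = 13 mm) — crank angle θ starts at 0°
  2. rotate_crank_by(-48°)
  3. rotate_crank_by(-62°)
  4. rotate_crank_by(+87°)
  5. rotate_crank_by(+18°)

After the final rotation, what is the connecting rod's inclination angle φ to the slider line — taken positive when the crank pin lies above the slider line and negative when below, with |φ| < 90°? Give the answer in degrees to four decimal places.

-9.7775

set_geometry: r = 34 mm, L = 94 mm, e = 13 mm; θ ← 0°
rotate_crank_by(-48°): θ ← 0° -48° = -48°
rotate_crank_by(-62°): θ ← -48° -62° = -110°
rotate_crank_by(+87°): θ ← -110° +87° = -23°
rotate_crank_by(+18°): θ ← -23° +18° = -5°
crank pin P = (r cos θ, r sin θ) = (33.870620, -2.963295)
h = r sin θ − e = -2.963295 − 13 = -15.963295
sin φ = h / L = -15.963295 / 94 = -0.16982229
φ = arcsin(-0.16982229) = -9.777487°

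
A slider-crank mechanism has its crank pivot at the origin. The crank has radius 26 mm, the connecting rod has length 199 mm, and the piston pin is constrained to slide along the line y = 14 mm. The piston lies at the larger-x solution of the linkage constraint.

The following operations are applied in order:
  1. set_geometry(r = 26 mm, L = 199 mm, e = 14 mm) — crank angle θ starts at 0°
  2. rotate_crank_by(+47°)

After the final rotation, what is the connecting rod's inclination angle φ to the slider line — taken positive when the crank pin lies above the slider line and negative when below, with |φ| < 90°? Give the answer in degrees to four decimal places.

1.4441

set_geometry: r = 26 mm, L = 199 mm, e = 14 mm; θ ← 0°
rotate_crank_by(+47°): θ ← 0° +47° = 47°
crank pin P = (r cos θ, r sin θ) = (17.731957, 19.015196)
h = r sin θ − e = 19.015196 − 14 = 5.015196
sin φ = h / L = 5.015196 / 199 = 0.02520199
φ = arcsin(0.02520199) = 1.444121°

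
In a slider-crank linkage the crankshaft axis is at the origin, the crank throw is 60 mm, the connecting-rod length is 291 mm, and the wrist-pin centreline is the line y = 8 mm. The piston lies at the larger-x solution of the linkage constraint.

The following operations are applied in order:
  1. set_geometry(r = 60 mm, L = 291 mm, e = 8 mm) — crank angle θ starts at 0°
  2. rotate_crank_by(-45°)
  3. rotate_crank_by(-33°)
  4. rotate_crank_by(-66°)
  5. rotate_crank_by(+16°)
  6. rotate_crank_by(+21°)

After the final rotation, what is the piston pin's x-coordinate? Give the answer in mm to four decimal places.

set_geometry: r = 60 mm, L = 291 mm, e = 8 mm; θ ← 0°
rotate_crank_by(-45°): θ ← 0° -45° = -45°
rotate_crank_by(-33°): θ ← -45° -33° = -78°
rotate_crank_by(-66°): θ ← -78° -66° = -144°
rotate_crank_by(+16°): θ ← -144° +16° = -128°
rotate_crank_by(+21°): θ ← -128° +21° = -107°
crank pin P = (r cos θ, r sin θ) = (-17.542302, -57.378285)
h = r sin θ − e = -57.378285 − 8 = -65.378285
x = r cos θ + √(L² − h²) = -17.542302 + √(84681.0 − 4274.3202) = -17.542302 + 283.560716 = 266.018414

266.0184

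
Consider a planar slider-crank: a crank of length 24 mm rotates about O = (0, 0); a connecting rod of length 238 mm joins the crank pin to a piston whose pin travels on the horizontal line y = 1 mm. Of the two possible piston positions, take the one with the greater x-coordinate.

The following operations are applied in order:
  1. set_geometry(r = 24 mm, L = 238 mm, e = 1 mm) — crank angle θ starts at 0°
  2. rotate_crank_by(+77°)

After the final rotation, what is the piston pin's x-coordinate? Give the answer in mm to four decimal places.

set_geometry: r = 24 mm, L = 238 mm, e = 1 mm; θ ← 0°
rotate_crank_by(+77°): θ ← 0° +77° = 77°
crank pin P = (r cos θ, r sin θ) = (5.398825, 23.384882)
h = r sin θ − e = 23.384882 − 1 = 22.384882
x = r cos θ + √(L² − h²) = 5.398825 + √(56644.0 − 501.0829) = 5.398825 + 236.944966 = 242.343792

242.3438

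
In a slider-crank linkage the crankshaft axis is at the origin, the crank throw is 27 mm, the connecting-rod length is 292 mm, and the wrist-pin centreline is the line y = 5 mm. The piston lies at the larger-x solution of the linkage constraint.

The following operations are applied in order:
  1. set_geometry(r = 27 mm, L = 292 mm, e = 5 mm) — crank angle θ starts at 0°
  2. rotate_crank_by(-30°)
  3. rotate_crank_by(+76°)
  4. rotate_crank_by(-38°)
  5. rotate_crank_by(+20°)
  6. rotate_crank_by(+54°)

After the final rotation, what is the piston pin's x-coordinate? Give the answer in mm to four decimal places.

set_geometry: r = 27 mm, L = 292 mm, e = 5 mm; θ ← 0°
rotate_crank_by(-30°): θ ← 0° -30° = -30°
rotate_crank_by(+76°): θ ← -30° +76° = 46°
rotate_crank_by(-38°): θ ← 46° -38° = 8°
rotate_crank_by(+20°): θ ← 8° +20° = 28°
rotate_crank_by(+54°): θ ← 28° +54° = 82°
crank pin P = (r cos θ, r sin θ) = (3.757674, 26.737238)
h = r sin θ − e = 26.737238 − 5 = 21.737238
x = r cos θ + √(L² − h²) = 3.757674 + √(85264.0 − 472.5075) = 3.757674 + 291.189788 = 294.947461

294.9475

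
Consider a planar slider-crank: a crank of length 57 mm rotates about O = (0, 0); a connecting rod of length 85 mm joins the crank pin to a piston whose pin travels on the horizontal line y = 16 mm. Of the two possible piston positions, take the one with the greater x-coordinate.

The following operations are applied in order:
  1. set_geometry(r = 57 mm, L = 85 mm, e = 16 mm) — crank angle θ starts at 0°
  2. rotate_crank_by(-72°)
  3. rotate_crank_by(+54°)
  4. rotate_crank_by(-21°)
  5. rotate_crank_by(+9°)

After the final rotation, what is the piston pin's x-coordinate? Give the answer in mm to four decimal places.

set_geometry: r = 57 mm, L = 85 mm, e = 16 mm; θ ← 0°
rotate_crank_by(-72°): θ ← 0° -72° = -72°
rotate_crank_by(+54°): θ ← -72° +54° = -18°
rotate_crank_by(-21°): θ ← -18° -21° = -39°
rotate_crank_by(+9°): θ ← -39° +9° = -30°
crank pin P = (r cos θ, r sin θ) = (49.363448, -28.500000)
h = r sin θ − e = -28.500000 − 16 = -44.500000
x = r cos θ + √(L² − h²) = 49.363448 + √(7225.0 − 1980.2500) = 49.363448 + 72.420646 = 121.784094

121.7841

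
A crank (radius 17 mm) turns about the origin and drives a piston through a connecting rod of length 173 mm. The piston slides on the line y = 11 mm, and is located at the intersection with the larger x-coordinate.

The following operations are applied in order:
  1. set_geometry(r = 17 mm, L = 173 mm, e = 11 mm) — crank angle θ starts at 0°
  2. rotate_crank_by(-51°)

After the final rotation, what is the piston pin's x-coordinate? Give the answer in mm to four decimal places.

set_geometry: r = 17 mm, L = 173 mm, e = 11 mm; θ ← 0°
rotate_crank_by(-51°): θ ← 0° -51° = -51°
crank pin P = (r cos θ, r sin θ) = (10.698447, -13.211481)
h = r sin θ − e = -13.211481 − 11 = -24.211481
x = r cos θ + √(L² − h²) = 10.698447 + √(29929.0 − 586.1958) = 10.698447 + 171.297414 = 181.995861

181.9959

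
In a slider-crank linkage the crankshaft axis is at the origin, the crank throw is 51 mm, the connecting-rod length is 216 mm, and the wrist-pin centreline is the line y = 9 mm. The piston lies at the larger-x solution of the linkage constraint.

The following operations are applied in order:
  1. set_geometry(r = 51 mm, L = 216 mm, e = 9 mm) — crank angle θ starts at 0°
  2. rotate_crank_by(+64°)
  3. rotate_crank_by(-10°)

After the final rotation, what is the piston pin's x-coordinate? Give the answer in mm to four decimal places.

243.5544

set_geometry: r = 51 mm, L = 216 mm, e = 9 mm; θ ← 0°
rotate_crank_by(+64°): θ ← 0° +64° = 64°
rotate_crank_by(-10°): θ ← 64° -10° = 54°
crank pin P = (r cos θ, r sin θ) = (29.977048, 41.259867)
h = r sin θ − e = 41.259867 − 9 = 32.259867
x = r cos θ + √(L² − h²) = 29.977048 + √(46656.0 − 1040.6990) = 29.977048 + 213.577389 = 243.554437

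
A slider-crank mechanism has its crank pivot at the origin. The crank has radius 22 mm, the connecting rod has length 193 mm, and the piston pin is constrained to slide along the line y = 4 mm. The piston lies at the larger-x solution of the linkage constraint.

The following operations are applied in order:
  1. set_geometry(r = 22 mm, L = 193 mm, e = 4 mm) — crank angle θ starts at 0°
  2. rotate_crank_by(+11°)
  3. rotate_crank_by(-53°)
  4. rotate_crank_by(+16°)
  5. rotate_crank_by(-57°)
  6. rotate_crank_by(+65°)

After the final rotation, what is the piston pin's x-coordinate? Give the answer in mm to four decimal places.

set_geometry: r = 22 mm, L = 193 mm, e = 4 mm; θ ← 0°
rotate_crank_by(+11°): θ ← 0° +11° = 11°
rotate_crank_by(-53°): θ ← 11° -53° = -42°
rotate_crank_by(+16°): θ ← -42° +16° = -26°
rotate_crank_by(-57°): θ ← -26° -57° = -83°
rotate_crank_by(+65°): θ ← -83° +65° = -18°
crank pin P = (r cos θ, r sin θ) = (20.923243, -6.798374)
h = r sin θ − e = -6.798374 − 4 = -10.798374
x = r cos θ + √(L² − h²) = 20.923243 + √(37249.0 − 116.6049) = 20.923243 + 192.697678 = 213.620921

213.6209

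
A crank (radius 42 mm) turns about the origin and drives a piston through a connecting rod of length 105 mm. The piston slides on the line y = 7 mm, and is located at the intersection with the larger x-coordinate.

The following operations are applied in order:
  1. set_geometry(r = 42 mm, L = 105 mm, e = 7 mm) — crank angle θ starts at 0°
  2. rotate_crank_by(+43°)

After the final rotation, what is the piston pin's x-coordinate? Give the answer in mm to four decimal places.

set_geometry: r = 42 mm, L = 105 mm, e = 7 mm; θ ← 0°
rotate_crank_by(+43°): θ ← 0° +43° = 43°
crank pin P = (r cos θ, r sin θ) = (30.716855, 28.643931)
h = r sin θ − e = 28.643931 − 7 = 21.643931
x = r cos θ + √(L² − h²) = 30.716855 + √(11025.0 − 468.4598) = 30.716855 + 102.745025 = 133.461881

133.4619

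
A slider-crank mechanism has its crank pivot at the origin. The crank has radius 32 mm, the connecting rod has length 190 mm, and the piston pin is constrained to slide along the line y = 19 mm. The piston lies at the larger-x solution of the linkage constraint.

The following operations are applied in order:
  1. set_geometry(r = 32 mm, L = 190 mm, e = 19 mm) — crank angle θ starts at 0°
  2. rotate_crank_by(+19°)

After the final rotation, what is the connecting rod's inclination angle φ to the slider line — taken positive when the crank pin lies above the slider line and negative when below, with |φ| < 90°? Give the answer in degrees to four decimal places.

set_geometry: r = 32 mm, L = 190 mm, e = 19 mm; θ ← 0°
rotate_crank_by(+19°): θ ← 0° +19° = 19°
crank pin P = (r cos θ, r sin θ) = (30.256594, 10.418181)
h = r sin θ − e = 10.418181 − 19 = -8.581819
sin φ = h / L = -8.581819 / 190 = -0.04516747
φ = arcsin(-0.04516747) = -2.588786°

-2.5888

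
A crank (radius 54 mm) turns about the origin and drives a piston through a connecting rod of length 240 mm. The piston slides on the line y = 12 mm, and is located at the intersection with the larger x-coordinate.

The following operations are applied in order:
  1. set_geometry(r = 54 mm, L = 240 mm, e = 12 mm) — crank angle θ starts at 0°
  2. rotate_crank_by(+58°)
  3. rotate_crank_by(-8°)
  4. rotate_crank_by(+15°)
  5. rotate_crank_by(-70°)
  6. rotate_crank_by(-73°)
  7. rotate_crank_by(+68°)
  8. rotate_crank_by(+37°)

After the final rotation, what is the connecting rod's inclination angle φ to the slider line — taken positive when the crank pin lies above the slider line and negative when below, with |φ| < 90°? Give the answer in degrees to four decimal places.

2.9892

set_geometry: r = 54 mm, L = 240 mm, e = 12 mm; θ ← 0°
rotate_crank_by(+58°): θ ← 0° +58° = 58°
rotate_crank_by(-8°): θ ← 58° -8° = 50°
rotate_crank_by(+15°): θ ← 50° +15° = 65°
rotate_crank_by(-70°): θ ← 65° -70° = -5°
rotate_crank_by(-73°): θ ← -5° -73° = -78°
rotate_crank_by(+68°): θ ← -78° +68° = -10°
rotate_crank_by(+37°): θ ← -10° +37° = 27°
crank pin P = (r cos θ, r sin θ) = (48.114352, 24.515487)
h = r sin θ − e = 24.515487 − 12 = 12.515487
sin φ = h / L = 12.515487 / 240 = 0.05214786
φ = arcsin(0.05214786) = 2.989208°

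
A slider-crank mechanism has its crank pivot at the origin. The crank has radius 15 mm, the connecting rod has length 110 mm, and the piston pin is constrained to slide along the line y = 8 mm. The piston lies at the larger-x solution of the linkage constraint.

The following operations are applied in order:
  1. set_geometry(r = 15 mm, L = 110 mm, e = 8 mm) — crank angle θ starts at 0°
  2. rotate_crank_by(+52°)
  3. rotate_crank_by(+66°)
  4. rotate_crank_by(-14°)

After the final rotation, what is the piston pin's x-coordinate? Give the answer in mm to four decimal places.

106.1757

set_geometry: r = 15 mm, L = 110 mm, e = 8 mm; θ ← 0°
rotate_crank_by(+52°): θ ← 0° +52° = 52°
rotate_crank_by(+66°): θ ← 52° +66° = 118°
rotate_crank_by(-14°): θ ← 118° -14° = 104°
crank pin P = (r cos θ, r sin θ) = (-3.628828, 14.554436)
h = r sin θ − e = 14.554436 − 8 = 6.554436
x = r cos θ + √(L² − h²) = -3.628828 + √(12100.0 − 42.9606) = -3.628828 + 109.804551 = 106.175722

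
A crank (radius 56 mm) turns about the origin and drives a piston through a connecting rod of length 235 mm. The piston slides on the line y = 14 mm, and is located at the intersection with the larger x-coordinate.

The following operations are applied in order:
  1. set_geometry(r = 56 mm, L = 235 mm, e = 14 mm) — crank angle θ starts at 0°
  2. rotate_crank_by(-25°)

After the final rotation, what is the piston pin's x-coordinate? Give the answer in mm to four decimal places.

set_geometry: r = 56 mm, L = 235 mm, e = 14 mm; θ ← 0°
rotate_crank_by(-25°): θ ← 0° -25° = -25°
crank pin P = (r cos θ, r sin θ) = (50.753236, -23.666623)
h = r sin θ − e = -23.666623 − 14 = -37.666623
x = r cos θ + √(L² − h²) = 50.753236 + √(55225.0 − 1418.7745) = 50.753236 + 231.961690 = 282.714926

282.7149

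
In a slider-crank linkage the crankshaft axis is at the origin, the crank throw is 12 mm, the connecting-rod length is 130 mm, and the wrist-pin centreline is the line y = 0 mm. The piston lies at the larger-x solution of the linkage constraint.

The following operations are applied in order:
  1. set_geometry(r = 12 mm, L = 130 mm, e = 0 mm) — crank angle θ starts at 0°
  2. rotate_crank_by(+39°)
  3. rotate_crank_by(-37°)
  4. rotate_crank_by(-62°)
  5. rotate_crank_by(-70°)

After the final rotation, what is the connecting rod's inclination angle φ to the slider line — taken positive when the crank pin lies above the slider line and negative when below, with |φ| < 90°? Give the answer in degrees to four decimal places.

-4.0549

set_geometry: r = 12 mm, L = 130 mm, e = 0 mm; θ ← 0°
rotate_crank_by(+39°): θ ← 0° +39° = 39°
rotate_crank_by(-37°): θ ← 39° -37° = 2°
rotate_crank_by(-62°): θ ← 2° -62° = -60°
rotate_crank_by(-70°): θ ← -60° -70° = -130°
crank pin P = (r cos θ, r sin θ) = (-7.713451, -9.192533)
h = r sin θ − e = -9.192533 − 0 = -9.192533
sin φ = h / L = -9.192533 / 130 = -0.07071179
φ = arcsin(-0.07071179) = -4.054871°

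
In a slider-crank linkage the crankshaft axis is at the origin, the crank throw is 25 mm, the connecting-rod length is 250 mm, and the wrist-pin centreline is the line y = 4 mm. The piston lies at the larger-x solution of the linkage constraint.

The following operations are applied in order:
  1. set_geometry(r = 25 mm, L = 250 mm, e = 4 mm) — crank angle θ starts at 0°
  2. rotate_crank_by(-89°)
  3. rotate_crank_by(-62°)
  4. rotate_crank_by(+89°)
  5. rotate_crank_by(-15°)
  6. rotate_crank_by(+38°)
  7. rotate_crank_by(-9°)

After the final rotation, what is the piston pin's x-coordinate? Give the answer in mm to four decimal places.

265.7066

set_geometry: r = 25 mm, L = 250 mm, e = 4 mm; θ ← 0°
rotate_crank_by(-89°): θ ← 0° -89° = -89°
rotate_crank_by(-62°): θ ← -89° -62° = -151°
rotate_crank_by(+89°): θ ← -151° +89° = -62°
rotate_crank_by(-15°): θ ← -62° -15° = -77°
rotate_crank_by(+38°): θ ← -77° +38° = -39°
rotate_crank_by(-9°): θ ← -39° -9° = -48°
crank pin P = (r cos θ, r sin θ) = (16.728265, -18.578621)
h = r sin θ − e = -18.578621 − 4 = -22.578621
x = r cos θ + √(L² − h²) = 16.728265 + √(62500.0 − 509.7941) = 16.728265 + 248.978324 = 265.706589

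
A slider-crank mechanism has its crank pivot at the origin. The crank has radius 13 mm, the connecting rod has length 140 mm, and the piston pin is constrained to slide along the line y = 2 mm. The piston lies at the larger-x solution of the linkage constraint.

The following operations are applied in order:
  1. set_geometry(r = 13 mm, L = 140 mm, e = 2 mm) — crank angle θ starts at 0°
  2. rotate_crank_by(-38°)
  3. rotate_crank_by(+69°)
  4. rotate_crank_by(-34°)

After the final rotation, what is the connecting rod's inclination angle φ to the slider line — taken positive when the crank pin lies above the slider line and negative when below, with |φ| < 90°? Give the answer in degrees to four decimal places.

set_geometry: r = 13 mm, L = 140 mm, e = 2 mm; θ ← 0°
rotate_crank_by(-38°): θ ← 0° -38° = -38°
rotate_crank_by(+69°): θ ← -38° +69° = 31°
rotate_crank_by(-34°): θ ← 31° -34° = -3°
crank pin P = (r cos θ, r sin θ) = (12.982184, -0.680367)
h = r sin θ − e = -0.680367 − 2 = -2.680367
sin φ = h / L = -2.680367 / 140 = -0.01914548
φ = arcsin(-0.01914548) = -1.097022°

-1.0970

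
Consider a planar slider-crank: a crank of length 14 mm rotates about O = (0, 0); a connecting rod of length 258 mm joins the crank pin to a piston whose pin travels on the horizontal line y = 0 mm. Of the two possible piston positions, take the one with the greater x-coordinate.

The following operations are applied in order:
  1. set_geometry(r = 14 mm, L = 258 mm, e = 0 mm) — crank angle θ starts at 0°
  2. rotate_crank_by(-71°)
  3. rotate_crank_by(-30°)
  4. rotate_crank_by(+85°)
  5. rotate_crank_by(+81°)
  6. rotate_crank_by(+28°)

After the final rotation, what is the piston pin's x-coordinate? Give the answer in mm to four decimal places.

256.8882

set_geometry: r = 14 mm, L = 258 mm, e = 0 mm; θ ← 0°
rotate_crank_by(-71°): θ ← 0° -71° = -71°
rotate_crank_by(-30°): θ ← -71° -30° = -101°
rotate_crank_by(+85°): θ ← -101° +85° = -16°
rotate_crank_by(+81°): θ ← -16° +81° = 65°
rotate_crank_by(+28°): θ ← 65° +28° = 93°
crank pin P = (r cos θ, r sin θ) = (-0.732703, 13.980813)
h = r sin θ − e = 13.980813 − 0 = 13.980813
x = r cos θ + √(L² − h²) = -0.732703 + √(66564.0 − 195.4631) = -0.732703 + 257.620917 = 256.888214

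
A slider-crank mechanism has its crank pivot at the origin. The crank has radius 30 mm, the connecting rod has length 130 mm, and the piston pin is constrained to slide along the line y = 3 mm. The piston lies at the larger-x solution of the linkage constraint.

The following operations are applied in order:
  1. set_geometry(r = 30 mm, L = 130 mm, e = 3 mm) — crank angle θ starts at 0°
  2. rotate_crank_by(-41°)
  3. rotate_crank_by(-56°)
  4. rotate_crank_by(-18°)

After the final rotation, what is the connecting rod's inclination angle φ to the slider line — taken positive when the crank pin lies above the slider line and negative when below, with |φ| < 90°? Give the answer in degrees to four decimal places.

-13.4281

set_geometry: r = 30 mm, L = 130 mm, e = 3 mm; θ ← 0°
rotate_crank_by(-41°): θ ← 0° -41° = -41°
rotate_crank_by(-56°): θ ← -41° -56° = -97°
rotate_crank_by(-18°): θ ← -97° -18° = -115°
crank pin P = (r cos θ, r sin θ) = (-12.678548, -27.189234)
h = r sin θ − e = -27.189234 − 3 = -30.189234
sin φ = h / L = -30.189234 / 130 = -0.23222487
φ = arcsin(-0.23222487) = -13.428095°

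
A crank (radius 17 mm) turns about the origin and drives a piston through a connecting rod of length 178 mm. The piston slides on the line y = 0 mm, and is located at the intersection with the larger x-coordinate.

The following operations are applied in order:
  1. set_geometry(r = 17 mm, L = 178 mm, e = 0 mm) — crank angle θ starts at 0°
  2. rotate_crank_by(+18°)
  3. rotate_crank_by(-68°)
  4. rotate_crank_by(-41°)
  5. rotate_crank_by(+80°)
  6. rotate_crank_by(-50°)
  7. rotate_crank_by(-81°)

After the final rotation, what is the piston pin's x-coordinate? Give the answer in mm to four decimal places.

set_geometry: r = 17 mm, L = 178 mm, e = 0 mm; θ ← 0°
rotate_crank_by(+18°): θ ← 0° +18° = 18°
rotate_crank_by(-68°): θ ← 18° -68° = -50°
rotate_crank_by(-41°): θ ← -50° -41° = -91°
rotate_crank_by(+80°): θ ← -91° +80° = -11°
rotate_crank_by(-50°): θ ← -11° -50° = -61°
rotate_crank_by(-81°): θ ← -61° -81° = -142°
crank pin P = (r cos θ, r sin θ) = (-13.396183, -10.466245)
h = r sin θ − e = -10.466245 − 0 = -10.466245
x = r cos θ + √(L² − h²) = -13.396183 + √(31684.0 − 109.5423) = -13.396183 + 177.692031 = 164.295848

164.2958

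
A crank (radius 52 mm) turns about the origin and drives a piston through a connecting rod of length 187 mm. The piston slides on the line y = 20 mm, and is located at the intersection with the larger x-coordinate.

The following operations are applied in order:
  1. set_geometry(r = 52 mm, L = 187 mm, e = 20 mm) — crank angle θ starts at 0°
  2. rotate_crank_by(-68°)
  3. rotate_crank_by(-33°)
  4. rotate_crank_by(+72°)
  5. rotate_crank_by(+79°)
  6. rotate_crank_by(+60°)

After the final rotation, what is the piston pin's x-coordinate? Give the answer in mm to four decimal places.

166.9739

set_geometry: r = 52 mm, L = 187 mm, e = 20 mm; θ ← 0°
rotate_crank_by(-68°): θ ← 0° -68° = -68°
rotate_crank_by(-33°): θ ← -68° -33° = -101°
rotate_crank_by(+72°): θ ← -101° +72° = -29°
rotate_crank_by(+79°): θ ← -29° +79° = 50°
rotate_crank_by(+60°): θ ← 50° +60° = 110°
crank pin P = (r cos θ, r sin θ) = (-17.785047, 48.864016)
h = r sin θ − e = 48.864016 − 20 = 28.864016
x = r cos θ + √(L² − h²) = -17.785047 + √(34969.0 − 833.1314) = -17.785047 + 184.758947 = 166.973900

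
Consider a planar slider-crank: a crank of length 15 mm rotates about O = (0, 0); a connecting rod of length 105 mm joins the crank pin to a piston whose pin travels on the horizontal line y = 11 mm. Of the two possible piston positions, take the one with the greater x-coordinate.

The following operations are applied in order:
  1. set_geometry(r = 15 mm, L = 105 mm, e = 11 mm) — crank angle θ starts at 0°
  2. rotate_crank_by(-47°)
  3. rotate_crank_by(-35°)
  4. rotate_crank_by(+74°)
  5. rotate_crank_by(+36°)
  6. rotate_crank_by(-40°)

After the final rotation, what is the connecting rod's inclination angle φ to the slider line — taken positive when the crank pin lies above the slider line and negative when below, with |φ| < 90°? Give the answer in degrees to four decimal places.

-7.7276

set_geometry: r = 15 mm, L = 105 mm, e = 11 mm; θ ← 0°
rotate_crank_by(-47°): θ ← 0° -47° = -47°
rotate_crank_by(-35°): θ ← -47° -35° = -82°
rotate_crank_by(+74°): θ ← -82° +74° = -8°
rotate_crank_by(+36°): θ ← -8° +36° = 28°
rotate_crank_by(-40°): θ ← 28° -40° = -12°
crank pin P = (r cos θ, r sin θ) = (14.672214, -3.118675)
h = r sin θ − e = -3.118675 − 11 = -14.118675
sin φ = h / L = -14.118675 / 105 = -0.13446357
φ = arcsin(-0.13446357) = -7.727602°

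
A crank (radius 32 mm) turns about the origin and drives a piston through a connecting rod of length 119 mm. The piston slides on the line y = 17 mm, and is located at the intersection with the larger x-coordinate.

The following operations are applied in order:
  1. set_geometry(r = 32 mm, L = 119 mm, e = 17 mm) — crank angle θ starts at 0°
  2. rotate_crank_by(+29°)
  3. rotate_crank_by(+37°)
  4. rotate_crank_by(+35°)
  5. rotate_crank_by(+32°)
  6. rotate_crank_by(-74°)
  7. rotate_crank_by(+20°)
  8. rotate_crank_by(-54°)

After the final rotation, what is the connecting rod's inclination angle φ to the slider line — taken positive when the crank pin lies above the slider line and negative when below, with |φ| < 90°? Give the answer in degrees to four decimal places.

set_geometry: r = 32 mm, L = 119 mm, e = 17 mm; θ ← 0°
rotate_crank_by(+29°): θ ← 0° +29° = 29°
rotate_crank_by(+37°): θ ← 29° +37° = 66°
rotate_crank_by(+35°): θ ← 66° +35° = 101°
rotate_crank_by(+32°): θ ← 101° +32° = 133°
rotate_crank_by(-74°): θ ← 133° -74° = 59°
rotate_crank_by(+20°): θ ← 59° +20° = 79°
rotate_crank_by(-54°): θ ← 79° -54° = 25°
crank pin P = (r cos θ, r sin θ) = (29.001849, 13.523784)
h = r sin θ − e = 13.523784 − 17 = -3.476216
sin φ = h / L = -3.476216 / 119 = -0.02921190
φ = arcsin(-0.02921190) = -1.673956°

-1.6740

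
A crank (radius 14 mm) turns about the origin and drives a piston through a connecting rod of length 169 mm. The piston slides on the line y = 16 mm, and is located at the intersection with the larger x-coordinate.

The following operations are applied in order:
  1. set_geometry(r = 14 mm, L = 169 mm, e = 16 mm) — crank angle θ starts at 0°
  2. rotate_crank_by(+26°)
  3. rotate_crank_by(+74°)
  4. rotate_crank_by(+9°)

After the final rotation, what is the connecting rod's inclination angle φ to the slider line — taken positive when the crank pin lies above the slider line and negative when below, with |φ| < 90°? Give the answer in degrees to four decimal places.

-0.9367

set_geometry: r = 14 mm, L = 169 mm, e = 16 mm; θ ← 0°
rotate_crank_by(+26°): θ ← 0° +26° = 26°
rotate_crank_by(+74°): θ ← 26° +74° = 100°
rotate_crank_by(+9°): θ ← 100° +9° = 109°
crank pin P = (r cos θ, r sin θ) = (-4.557954, 13.237260)
h = r sin θ − e = 13.237260 − 16 = -2.762740
sin φ = h / L = -2.762740 / 169 = -0.01634757
φ = arcsin(-0.01634757) = -0.936689°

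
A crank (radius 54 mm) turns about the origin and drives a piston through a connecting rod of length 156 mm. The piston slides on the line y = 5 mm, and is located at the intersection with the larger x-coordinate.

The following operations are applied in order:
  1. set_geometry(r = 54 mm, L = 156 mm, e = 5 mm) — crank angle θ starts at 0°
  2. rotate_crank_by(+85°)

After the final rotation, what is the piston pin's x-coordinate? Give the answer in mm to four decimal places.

set_geometry: r = 54 mm, L = 156 mm, e = 5 mm; θ ← 0°
rotate_crank_by(+85°): θ ← 0° +85° = 85°
crank pin P = (r cos θ, r sin θ) = (4.706410, 53.794514)
h = r sin θ − e = 53.794514 − 5 = 48.794514
x = r cos θ + √(L² − h²) = 4.706410 + √(24336.0 − 2380.9046) = 4.706410 + 148.172519 = 152.878929

152.8789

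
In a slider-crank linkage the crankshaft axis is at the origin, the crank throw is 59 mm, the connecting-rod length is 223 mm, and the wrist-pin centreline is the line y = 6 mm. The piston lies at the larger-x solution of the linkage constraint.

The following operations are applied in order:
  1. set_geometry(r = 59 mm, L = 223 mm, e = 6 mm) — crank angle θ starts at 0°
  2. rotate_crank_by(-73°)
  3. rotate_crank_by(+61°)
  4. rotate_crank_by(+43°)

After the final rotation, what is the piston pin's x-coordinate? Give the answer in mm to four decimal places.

272.2354

set_geometry: r = 59 mm, L = 223 mm, e = 6 mm; θ ← 0°
rotate_crank_by(-73°): θ ← 0° -73° = -73°
rotate_crank_by(+61°): θ ← -73° +61° = -12°
rotate_crank_by(+43°): θ ← -12° +43° = 31°
crank pin P = (r cos θ, r sin θ) = (50.572871, 30.387246)
h = r sin θ − e = 30.387246 − 6 = 24.387246
x = r cos θ + √(L² − h²) = 50.572871 + √(49729.0 − 594.7378) = 50.572871 + 221.662496 = 272.235367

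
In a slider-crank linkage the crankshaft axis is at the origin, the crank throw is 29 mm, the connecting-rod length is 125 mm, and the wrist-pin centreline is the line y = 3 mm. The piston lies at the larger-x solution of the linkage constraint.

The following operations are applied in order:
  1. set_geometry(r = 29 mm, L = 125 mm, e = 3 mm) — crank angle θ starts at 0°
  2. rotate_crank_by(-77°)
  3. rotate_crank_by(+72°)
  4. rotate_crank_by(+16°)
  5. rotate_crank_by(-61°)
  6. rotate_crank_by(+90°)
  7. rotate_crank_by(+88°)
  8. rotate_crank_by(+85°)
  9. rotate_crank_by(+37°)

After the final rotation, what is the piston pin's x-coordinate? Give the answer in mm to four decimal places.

111.3657

set_geometry: r = 29 mm, L = 125 mm, e = 3 mm; θ ← 0°
rotate_crank_by(-77°): θ ← 0° -77° = -77°
rotate_crank_by(+72°): θ ← -77° +72° = -5°
rotate_crank_by(+16°): θ ← -5° +16° = 11°
rotate_crank_by(-61°): θ ← 11° -61° = -50°
rotate_crank_by(+90°): θ ← -50° +90° = 40°
rotate_crank_by(+88°): θ ← 40° +88° = 128°
rotate_crank_by(+85°): θ ← 128° +85° = 213°
rotate_crank_by(+37°): θ ← 213° +37° = 250°
crank pin P = (r cos θ, r sin θ) = (-9.918584, -27.251086)
h = r sin θ − e = -27.251086 − 3 = -30.251086
x = r cos θ + √(L² − h²) = -9.918584 + √(15625.0 − 915.1282) = -9.918584 + 121.284260 = 111.365676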